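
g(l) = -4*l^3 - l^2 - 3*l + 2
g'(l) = -12*l^2 - 2*l - 3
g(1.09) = -7.64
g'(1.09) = -19.44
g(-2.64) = 76.55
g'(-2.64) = -81.36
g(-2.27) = 50.45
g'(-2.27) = -60.29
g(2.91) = -113.77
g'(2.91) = -110.44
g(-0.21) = 2.62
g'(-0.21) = -3.11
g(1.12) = -8.23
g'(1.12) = -20.29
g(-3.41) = 159.21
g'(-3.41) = -135.72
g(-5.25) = 569.00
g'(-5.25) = -323.25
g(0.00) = 2.00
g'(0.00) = -3.00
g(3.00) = -124.00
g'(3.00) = -117.00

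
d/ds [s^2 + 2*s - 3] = 2*s + 2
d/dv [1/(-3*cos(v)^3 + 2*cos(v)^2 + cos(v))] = (-9*sin(v) + sin(v)/cos(v)^2 + 4*tan(v))/((cos(v) - 1)^2*(3*cos(v) + 1)^2)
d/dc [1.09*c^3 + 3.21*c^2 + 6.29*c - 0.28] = 3.27*c^2 + 6.42*c + 6.29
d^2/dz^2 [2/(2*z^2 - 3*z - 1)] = 4*(4*z^2 - 6*z - (4*z - 3)^2 - 2)/(-2*z^2 + 3*z + 1)^3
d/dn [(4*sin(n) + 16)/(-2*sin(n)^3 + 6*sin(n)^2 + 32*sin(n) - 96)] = 2*(2*sin(n) - 7)*cos(n)/((sin(n) - 4)^2*(sin(n) - 3)^2)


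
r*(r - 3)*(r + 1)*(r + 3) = r^4 + r^3 - 9*r^2 - 9*r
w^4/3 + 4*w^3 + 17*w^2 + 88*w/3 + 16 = (w/3 + 1)*(w + 1)*(w + 4)^2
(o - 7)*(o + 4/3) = o^2 - 17*o/3 - 28/3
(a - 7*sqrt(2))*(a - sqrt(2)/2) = a^2 - 15*sqrt(2)*a/2 + 7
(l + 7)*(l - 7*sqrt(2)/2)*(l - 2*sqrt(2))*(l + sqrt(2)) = l^4 - 9*sqrt(2)*l^3/2 + 7*l^3 - 63*sqrt(2)*l^2/2 + 3*l^2 + 14*sqrt(2)*l + 21*l + 98*sqrt(2)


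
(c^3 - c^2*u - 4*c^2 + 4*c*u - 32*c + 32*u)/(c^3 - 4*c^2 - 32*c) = (c - u)/c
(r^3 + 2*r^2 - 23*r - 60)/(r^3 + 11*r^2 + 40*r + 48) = (r - 5)/(r + 4)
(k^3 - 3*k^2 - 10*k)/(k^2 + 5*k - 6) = k*(k^2 - 3*k - 10)/(k^2 + 5*k - 6)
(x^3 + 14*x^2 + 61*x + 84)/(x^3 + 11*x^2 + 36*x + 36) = (x^2 + 11*x + 28)/(x^2 + 8*x + 12)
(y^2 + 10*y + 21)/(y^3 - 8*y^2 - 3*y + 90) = (y + 7)/(y^2 - 11*y + 30)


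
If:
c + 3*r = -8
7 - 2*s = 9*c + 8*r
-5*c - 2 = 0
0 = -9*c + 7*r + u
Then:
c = -2/5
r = -38/15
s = 463/30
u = 212/15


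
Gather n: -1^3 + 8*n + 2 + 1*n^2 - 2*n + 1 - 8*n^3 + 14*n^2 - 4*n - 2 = -8*n^3 + 15*n^2 + 2*n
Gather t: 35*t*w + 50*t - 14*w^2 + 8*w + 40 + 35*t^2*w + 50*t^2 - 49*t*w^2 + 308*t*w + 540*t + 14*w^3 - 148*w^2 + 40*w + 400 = t^2*(35*w + 50) + t*(-49*w^2 + 343*w + 590) + 14*w^3 - 162*w^2 + 48*w + 440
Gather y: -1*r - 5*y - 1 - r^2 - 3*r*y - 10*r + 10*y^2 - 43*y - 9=-r^2 - 11*r + 10*y^2 + y*(-3*r - 48) - 10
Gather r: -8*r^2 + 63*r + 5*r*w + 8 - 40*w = -8*r^2 + r*(5*w + 63) - 40*w + 8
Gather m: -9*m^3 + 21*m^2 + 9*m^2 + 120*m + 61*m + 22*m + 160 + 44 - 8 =-9*m^3 + 30*m^2 + 203*m + 196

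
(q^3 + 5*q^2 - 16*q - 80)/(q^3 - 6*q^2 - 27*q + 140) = (q + 4)/(q - 7)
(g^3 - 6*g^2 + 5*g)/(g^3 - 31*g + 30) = g/(g + 6)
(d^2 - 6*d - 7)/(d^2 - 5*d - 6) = (d - 7)/(d - 6)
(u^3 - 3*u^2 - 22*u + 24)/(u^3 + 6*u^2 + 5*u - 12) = (u - 6)/(u + 3)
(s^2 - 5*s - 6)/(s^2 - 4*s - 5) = (s - 6)/(s - 5)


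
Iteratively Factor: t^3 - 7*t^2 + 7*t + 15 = (t - 3)*(t^2 - 4*t - 5) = (t - 5)*(t - 3)*(t + 1)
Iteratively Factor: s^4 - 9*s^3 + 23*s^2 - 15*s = (s)*(s^3 - 9*s^2 + 23*s - 15) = s*(s - 1)*(s^2 - 8*s + 15) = s*(s - 3)*(s - 1)*(s - 5)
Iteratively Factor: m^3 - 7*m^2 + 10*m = (m)*(m^2 - 7*m + 10) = m*(m - 5)*(m - 2)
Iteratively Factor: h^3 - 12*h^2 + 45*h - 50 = (h - 2)*(h^2 - 10*h + 25) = (h - 5)*(h - 2)*(h - 5)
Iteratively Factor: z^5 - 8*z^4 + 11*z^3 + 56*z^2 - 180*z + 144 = (z + 3)*(z^4 - 11*z^3 + 44*z^2 - 76*z + 48) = (z - 3)*(z + 3)*(z^3 - 8*z^2 + 20*z - 16) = (z - 3)*(z - 2)*(z + 3)*(z^2 - 6*z + 8) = (z - 4)*(z - 3)*(z - 2)*(z + 3)*(z - 2)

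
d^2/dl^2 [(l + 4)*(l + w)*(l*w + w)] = 2*w*(3*l + w + 5)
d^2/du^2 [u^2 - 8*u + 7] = 2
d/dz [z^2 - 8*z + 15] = 2*z - 8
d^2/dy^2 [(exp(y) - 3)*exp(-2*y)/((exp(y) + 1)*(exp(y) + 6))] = (9*exp(5*y) + 29*exp(4*y) - 275*exp(3*y) - 1413*exp(2*y) - 1350*exp(y) - 432)*exp(-2*y)/(exp(6*y) + 21*exp(5*y) + 165*exp(4*y) + 595*exp(3*y) + 990*exp(2*y) + 756*exp(y) + 216)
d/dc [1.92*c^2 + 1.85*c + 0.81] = 3.84*c + 1.85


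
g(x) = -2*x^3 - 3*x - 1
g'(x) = -6*x^2 - 3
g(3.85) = -126.68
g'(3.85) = -91.94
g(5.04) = -272.17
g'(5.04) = -155.41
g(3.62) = -106.74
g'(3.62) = -81.63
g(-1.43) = 9.14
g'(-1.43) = -15.27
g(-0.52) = 0.84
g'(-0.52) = -4.62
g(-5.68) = 382.54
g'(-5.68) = -196.57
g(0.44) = -2.49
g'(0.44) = -4.16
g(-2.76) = 49.33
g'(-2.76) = -48.71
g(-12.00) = 3491.00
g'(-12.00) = -867.00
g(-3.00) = 62.00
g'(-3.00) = -57.00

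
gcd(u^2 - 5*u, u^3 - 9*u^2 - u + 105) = u - 5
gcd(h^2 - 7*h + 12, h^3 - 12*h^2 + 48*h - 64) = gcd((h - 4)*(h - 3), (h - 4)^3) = h - 4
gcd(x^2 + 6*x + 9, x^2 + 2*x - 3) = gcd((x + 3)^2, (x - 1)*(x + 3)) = x + 3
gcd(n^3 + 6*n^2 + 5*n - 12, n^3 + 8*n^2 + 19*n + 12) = n^2 + 7*n + 12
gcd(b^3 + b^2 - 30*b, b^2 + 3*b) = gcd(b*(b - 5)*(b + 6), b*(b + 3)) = b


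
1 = 1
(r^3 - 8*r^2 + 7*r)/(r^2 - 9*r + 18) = r*(r^2 - 8*r + 7)/(r^2 - 9*r + 18)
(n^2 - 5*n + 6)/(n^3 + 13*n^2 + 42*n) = (n^2 - 5*n + 6)/(n*(n^2 + 13*n + 42))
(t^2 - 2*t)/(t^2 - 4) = t/(t + 2)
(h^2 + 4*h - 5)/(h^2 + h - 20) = (h - 1)/(h - 4)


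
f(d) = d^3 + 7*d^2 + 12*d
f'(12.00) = 612.00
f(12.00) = 2880.00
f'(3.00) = 81.00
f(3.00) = 126.00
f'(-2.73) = -3.86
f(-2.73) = -0.94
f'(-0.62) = 4.47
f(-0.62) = -4.99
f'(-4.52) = 10.01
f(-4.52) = -3.57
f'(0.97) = 28.40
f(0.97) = 19.14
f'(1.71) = 44.71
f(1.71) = 45.99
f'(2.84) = 75.96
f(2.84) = 113.45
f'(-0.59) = 4.78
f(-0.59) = -4.85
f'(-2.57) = -4.17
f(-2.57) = -1.58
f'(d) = 3*d^2 + 14*d + 12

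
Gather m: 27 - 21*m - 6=21 - 21*m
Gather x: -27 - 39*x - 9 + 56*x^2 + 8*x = 56*x^2 - 31*x - 36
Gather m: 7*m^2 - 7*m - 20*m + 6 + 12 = 7*m^2 - 27*m + 18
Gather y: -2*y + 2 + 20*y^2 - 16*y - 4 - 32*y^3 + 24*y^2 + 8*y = -32*y^3 + 44*y^2 - 10*y - 2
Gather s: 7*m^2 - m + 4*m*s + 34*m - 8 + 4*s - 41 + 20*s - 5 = 7*m^2 + 33*m + s*(4*m + 24) - 54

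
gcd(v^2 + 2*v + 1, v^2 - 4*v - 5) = v + 1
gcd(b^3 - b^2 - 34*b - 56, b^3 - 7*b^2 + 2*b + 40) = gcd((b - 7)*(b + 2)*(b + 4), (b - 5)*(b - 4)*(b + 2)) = b + 2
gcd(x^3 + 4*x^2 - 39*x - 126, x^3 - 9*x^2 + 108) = x^2 - 3*x - 18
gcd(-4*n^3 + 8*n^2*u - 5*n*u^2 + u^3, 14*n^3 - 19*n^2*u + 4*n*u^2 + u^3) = 2*n^2 - 3*n*u + u^2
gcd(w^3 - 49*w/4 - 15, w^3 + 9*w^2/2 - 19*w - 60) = w^2 - 3*w/2 - 10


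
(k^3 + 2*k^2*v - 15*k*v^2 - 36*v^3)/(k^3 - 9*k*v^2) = (-k^2 + k*v + 12*v^2)/(k*(-k + 3*v))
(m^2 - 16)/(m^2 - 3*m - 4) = (m + 4)/(m + 1)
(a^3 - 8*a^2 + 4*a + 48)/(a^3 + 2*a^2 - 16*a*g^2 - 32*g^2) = (a^2 - 10*a + 24)/(a^2 - 16*g^2)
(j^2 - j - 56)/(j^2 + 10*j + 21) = (j - 8)/(j + 3)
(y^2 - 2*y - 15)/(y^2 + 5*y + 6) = (y - 5)/(y + 2)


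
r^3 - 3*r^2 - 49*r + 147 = (r - 7)*(r - 3)*(r + 7)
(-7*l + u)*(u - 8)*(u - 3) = -7*l*u^2 + 77*l*u - 168*l + u^3 - 11*u^2 + 24*u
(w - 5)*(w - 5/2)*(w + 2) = w^3 - 11*w^2/2 - 5*w/2 + 25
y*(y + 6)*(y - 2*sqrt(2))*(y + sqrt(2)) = y^4 - sqrt(2)*y^3 + 6*y^3 - 6*sqrt(2)*y^2 - 4*y^2 - 24*y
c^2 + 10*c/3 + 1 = (c + 1/3)*(c + 3)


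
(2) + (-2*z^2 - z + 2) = -2*z^2 - z + 4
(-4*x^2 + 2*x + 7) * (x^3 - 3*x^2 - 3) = -4*x^5 + 14*x^4 + x^3 - 9*x^2 - 6*x - 21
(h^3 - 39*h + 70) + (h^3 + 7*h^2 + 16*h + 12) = 2*h^3 + 7*h^2 - 23*h + 82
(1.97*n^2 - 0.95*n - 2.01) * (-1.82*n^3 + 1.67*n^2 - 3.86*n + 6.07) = -3.5854*n^5 + 5.0189*n^4 - 5.5325*n^3 + 12.2682*n^2 + 1.9921*n - 12.2007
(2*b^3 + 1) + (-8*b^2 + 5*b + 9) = 2*b^3 - 8*b^2 + 5*b + 10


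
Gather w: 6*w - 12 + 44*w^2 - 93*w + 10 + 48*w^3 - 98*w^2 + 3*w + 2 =48*w^3 - 54*w^2 - 84*w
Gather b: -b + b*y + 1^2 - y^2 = b*(y - 1) - y^2 + 1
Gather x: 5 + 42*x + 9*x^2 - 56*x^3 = -56*x^3 + 9*x^2 + 42*x + 5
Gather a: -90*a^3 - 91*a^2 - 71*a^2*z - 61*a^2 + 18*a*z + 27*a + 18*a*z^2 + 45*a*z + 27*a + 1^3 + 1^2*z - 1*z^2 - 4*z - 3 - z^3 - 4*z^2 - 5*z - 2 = -90*a^3 + a^2*(-71*z - 152) + a*(18*z^2 + 63*z + 54) - z^3 - 5*z^2 - 8*z - 4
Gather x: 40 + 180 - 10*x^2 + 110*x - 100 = -10*x^2 + 110*x + 120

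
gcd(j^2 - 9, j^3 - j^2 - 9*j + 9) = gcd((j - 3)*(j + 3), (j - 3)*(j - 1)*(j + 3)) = j^2 - 9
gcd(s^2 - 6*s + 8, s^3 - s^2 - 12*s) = s - 4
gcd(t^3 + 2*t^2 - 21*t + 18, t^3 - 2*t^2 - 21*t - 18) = 1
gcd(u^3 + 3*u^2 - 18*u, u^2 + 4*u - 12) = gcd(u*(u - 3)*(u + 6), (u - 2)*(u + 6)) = u + 6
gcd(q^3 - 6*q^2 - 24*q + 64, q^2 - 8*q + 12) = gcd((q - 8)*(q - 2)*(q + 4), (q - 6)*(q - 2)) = q - 2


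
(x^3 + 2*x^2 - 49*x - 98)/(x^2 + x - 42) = (x^2 - 5*x - 14)/(x - 6)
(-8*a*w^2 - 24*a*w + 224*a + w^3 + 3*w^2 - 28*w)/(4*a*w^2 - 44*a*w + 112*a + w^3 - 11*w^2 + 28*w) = (-8*a*w - 56*a + w^2 + 7*w)/(4*a*w - 28*a + w^2 - 7*w)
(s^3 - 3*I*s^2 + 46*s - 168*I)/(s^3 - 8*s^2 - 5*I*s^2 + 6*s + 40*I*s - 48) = (s^2 + 3*I*s + 28)/(s^2 + s*(-8 + I) - 8*I)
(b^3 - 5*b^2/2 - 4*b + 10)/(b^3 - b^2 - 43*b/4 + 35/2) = 2*(b + 2)/(2*b + 7)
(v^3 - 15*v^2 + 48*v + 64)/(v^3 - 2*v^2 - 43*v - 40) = (v - 8)/(v + 5)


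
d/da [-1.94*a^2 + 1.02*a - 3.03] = 1.02 - 3.88*a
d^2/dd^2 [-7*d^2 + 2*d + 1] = -14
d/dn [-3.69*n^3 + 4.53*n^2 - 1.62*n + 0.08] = -11.07*n^2 + 9.06*n - 1.62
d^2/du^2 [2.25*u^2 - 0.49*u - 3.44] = 4.50000000000000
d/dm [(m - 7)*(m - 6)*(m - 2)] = 3*m^2 - 30*m + 68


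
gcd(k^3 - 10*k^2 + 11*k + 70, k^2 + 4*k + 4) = k + 2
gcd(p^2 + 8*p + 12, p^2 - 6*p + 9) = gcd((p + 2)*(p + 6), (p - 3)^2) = 1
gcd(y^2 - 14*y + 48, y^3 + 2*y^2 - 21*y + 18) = 1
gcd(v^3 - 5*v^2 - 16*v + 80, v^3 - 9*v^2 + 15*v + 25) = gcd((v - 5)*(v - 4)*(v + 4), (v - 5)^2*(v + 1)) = v - 5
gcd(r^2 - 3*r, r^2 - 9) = r - 3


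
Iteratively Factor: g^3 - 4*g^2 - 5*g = (g + 1)*(g^2 - 5*g) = g*(g + 1)*(g - 5)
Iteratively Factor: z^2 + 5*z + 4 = (z + 4)*(z + 1)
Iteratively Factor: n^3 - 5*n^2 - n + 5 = (n + 1)*(n^2 - 6*n + 5) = (n - 1)*(n + 1)*(n - 5)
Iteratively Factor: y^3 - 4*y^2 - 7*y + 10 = (y + 2)*(y^2 - 6*y + 5) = (y - 5)*(y + 2)*(y - 1)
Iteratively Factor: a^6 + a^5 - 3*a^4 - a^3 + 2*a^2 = (a - 1)*(a^5 + 2*a^4 - a^3 - 2*a^2) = a*(a - 1)*(a^4 + 2*a^3 - a^2 - 2*a) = a*(a - 1)*(a + 1)*(a^3 + a^2 - 2*a) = a*(a - 1)^2*(a + 1)*(a^2 + 2*a) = a^2*(a - 1)^2*(a + 1)*(a + 2)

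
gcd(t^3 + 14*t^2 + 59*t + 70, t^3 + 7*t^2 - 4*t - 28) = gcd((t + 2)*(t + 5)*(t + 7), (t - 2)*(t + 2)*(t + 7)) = t^2 + 9*t + 14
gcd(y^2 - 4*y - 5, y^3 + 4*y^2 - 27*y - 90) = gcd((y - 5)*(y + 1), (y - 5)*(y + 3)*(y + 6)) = y - 5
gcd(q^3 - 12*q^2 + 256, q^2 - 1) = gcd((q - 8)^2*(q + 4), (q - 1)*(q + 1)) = 1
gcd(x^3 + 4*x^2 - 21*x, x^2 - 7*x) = x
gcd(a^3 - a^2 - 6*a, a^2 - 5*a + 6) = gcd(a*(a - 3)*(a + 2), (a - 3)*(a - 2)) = a - 3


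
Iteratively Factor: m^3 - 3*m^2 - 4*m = (m + 1)*(m^2 - 4*m) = (m - 4)*(m + 1)*(m)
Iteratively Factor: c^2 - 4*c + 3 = (c - 1)*(c - 3)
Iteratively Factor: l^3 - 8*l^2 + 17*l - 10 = (l - 2)*(l^2 - 6*l + 5) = (l - 2)*(l - 1)*(l - 5)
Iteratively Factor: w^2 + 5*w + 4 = (w + 1)*(w + 4)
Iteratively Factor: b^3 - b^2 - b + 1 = (b - 1)*(b^2 - 1) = (b - 1)*(b + 1)*(b - 1)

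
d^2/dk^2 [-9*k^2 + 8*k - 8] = -18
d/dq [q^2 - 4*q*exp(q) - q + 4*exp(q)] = -4*q*exp(q) + 2*q - 1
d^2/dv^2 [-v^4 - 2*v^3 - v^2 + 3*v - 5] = -12*v^2 - 12*v - 2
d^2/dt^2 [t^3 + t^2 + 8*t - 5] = 6*t + 2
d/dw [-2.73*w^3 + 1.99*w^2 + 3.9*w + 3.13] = -8.19*w^2 + 3.98*w + 3.9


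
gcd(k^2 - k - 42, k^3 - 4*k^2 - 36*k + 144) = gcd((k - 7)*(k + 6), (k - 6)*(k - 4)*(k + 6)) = k + 6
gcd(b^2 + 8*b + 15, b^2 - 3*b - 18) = b + 3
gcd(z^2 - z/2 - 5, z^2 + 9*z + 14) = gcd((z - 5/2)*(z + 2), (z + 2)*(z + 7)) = z + 2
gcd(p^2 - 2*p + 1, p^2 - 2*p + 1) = p^2 - 2*p + 1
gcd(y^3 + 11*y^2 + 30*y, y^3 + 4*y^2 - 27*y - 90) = y + 6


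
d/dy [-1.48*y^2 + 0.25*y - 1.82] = 0.25 - 2.96*y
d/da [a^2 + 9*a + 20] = 2*a + 9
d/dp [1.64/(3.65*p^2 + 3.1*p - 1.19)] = (-11.972*p - 5.084)/(3.65*p^2 + 3.1*p - 1.19)^2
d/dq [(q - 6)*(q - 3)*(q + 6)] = 3*q^2 - 6*q - 36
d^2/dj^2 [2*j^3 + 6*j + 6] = 12*j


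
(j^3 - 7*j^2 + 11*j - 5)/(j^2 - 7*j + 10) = (j^2 - 2*j + 1)/(j - 2)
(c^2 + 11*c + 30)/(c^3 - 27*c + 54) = (c + 5)/(c^2 - 6*c + 9)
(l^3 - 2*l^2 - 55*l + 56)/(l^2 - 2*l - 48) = (l^2 + 6*l - 7)/(l + 6)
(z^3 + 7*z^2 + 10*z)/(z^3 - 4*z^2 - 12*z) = (z + 5)/(z - 6)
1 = 1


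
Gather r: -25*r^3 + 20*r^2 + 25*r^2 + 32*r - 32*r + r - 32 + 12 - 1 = -25*r^3 + 45*r^2 + r - 21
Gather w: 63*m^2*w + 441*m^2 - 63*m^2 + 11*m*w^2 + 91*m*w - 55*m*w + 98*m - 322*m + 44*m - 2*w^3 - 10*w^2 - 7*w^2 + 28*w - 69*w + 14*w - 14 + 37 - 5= 378*m^2 - 180*m - 2*w^3 + w^2*(11*m - 17) + w*(63*m^2 + 36*m - 27) + 18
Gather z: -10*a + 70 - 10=60 - 10*a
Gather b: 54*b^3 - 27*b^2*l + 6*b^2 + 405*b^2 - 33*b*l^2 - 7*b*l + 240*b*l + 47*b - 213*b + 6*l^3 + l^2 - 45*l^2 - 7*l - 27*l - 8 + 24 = 54*b^3 + b^2*(411 - 27*l) + b*(-33*l^2 + 233*l - 166) + 6*l^3 - 44*l^2 - 34*l + 16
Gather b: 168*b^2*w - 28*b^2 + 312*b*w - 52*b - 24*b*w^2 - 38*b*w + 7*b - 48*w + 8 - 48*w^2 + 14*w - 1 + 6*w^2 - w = b^2*(168*w - 28) + b*(-24*w^2 + 274*w - 45) - 42*w^2 - 35*w + 7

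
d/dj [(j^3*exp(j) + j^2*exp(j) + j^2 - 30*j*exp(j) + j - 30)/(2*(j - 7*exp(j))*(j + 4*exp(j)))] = ((j - 7*exp(j))*(j + 4*exp(j))*(j^3*exp(j) + 4*j^2*exp(j) - 28*j*exp(j) + 2*j - 30*exp(j) + 1) - (j - 7*exp(j))*(4*exp(j) + 1)*(j^3*exp(j) + j^2*exp(j) + j^2 - 30*j*exp(j) + j - 30) + (j + 4*exp(j))*(7*exp(j) - 1)*(j^3*exp(j) + j^2*exp(j) + j^2 - 30*j*exp(j) + j - 30))/(2*(j - 7*exp(j))^2*(j + 4*exp(j))^2)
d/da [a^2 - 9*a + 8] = 2*a - 9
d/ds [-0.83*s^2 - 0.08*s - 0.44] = -1.66*s - 0.08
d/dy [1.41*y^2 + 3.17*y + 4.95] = 2.82*y + 3.17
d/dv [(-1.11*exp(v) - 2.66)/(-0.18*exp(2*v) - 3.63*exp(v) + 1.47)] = (-(0.36*exp(v) + 3.63)*(1.11*exp(v) + 2.66) + 0.1998*exp(2*v) + 4.0293*exp(v) - 1.6317)*exp(v)/(0.18*exp(2*v) + 3.63*exp(v) - 1.47)^2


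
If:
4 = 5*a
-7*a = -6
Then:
No Solution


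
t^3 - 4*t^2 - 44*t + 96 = (t - 8)*(t - 2)*(t + 6)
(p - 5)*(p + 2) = p^2 - 3*p - 10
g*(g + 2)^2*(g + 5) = g^4 + 9*g^3 + 24*g^2 + 20*g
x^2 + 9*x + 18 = (x + 3)*(x + 6)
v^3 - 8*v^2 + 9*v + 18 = (v - 6)*(v - 3)*(v + 1)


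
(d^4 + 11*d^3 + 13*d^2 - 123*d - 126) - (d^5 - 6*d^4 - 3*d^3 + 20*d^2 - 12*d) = -d^5 + 7*d^4 + 14*d^3 - 7*d^2 - 111*d - 126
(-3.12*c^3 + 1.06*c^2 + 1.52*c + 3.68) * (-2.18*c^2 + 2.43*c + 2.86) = 6.8016*c^5 - 9.8924*c^4 - 9.661*c^3 - 1.2972*c^2 + 13.2896*c + 10.5248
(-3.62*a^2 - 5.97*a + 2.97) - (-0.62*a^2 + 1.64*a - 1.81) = -3.0*a^2 - 7.61*a + 4.78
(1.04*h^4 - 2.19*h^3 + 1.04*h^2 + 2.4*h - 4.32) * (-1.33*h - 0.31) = -1.3832*h^5 + 2.5903*h^4 - 0.7043*h^3 - 3.5144*h^2 + 5.0016*h + 1.3392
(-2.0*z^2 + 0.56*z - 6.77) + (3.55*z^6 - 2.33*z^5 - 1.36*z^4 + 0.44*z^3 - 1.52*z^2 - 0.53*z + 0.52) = 3.55*z^6 - 2.33*z^5 - 1.36*z^4 + 0.44*z^3 - 3.52*z^2 + 0.03*z - 6.25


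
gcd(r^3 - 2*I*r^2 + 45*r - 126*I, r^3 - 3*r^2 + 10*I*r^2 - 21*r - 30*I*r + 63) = r + 7*I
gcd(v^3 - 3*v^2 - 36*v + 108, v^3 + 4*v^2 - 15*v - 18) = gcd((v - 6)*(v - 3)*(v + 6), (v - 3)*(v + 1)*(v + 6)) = v^2 + 3*v - 18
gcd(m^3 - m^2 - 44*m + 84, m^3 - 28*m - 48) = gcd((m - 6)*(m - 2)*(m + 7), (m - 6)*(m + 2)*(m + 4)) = m - 6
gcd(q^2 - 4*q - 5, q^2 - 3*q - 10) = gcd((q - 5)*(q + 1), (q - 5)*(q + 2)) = q - 5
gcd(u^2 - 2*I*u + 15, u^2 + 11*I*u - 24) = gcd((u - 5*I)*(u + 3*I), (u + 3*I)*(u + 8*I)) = u + 3*I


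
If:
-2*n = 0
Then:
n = 0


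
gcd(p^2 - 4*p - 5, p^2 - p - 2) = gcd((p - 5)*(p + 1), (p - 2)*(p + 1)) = p + 1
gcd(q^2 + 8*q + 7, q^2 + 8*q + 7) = q^2 + 8*q + 7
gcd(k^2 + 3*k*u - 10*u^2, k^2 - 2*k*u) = -k + 2*u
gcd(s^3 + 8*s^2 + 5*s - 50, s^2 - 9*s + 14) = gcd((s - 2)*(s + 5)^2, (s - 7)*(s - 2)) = s - 2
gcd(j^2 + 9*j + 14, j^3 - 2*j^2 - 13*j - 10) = j + 2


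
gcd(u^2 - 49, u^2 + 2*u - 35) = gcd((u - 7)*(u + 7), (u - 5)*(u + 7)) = u + 7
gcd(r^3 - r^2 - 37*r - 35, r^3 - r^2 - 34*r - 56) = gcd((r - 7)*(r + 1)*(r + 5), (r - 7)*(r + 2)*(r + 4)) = r - 7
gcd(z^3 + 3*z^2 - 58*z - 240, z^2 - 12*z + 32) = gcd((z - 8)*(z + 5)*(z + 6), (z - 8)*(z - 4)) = z - 8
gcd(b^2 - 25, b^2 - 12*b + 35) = b - 5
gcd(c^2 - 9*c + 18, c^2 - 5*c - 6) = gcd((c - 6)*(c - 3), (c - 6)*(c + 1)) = c - 6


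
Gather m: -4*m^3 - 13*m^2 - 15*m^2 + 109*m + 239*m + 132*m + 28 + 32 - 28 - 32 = -4*m^3 - 28*m^2 + 480*m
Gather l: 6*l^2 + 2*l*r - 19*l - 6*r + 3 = 6*l^2 + l*(2*r - 19) - 6*r + 3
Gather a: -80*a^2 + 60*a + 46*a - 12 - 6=-80*a^2 + 106*a - 18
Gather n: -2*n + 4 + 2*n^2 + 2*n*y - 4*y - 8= 2*n^2 + n*(2*y - 2) - 4*y - 4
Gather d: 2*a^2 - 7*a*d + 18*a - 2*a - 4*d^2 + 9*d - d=2*a^2 + 16*a - 4*d^2 + d*(8 - 7*a)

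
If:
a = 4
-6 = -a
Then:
No Solution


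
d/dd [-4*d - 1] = -4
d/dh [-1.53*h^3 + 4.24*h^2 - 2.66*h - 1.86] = -4.59*h^2 + 8.48*h - 2.66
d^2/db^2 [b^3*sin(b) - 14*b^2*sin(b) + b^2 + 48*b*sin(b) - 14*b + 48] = -b^3*sin(b) + 14*b^2*sin(b) + 6*b^2*cos(b) - 42*b*sin(b) - 56*b*cos(b) - 28*sin(b) + 96*cos(b) + 2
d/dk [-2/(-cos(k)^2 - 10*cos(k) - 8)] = 4*(cos(k) + 5)*sin(k)/(cos(k)^2 + 10*cos(k) + 8)^2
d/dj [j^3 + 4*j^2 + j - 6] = 3*j^2 + 8*j + 1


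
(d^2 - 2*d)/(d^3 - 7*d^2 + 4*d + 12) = d/(d^2 - 5*d - 6)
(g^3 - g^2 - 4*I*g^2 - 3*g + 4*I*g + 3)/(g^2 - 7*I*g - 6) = (g^2 - g*(1 + 3*I) + 3*I)/(g - 6*I)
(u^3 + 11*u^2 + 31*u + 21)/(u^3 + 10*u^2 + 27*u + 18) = (u + 7)/(u + 6)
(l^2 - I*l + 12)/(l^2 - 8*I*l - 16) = (l + 3*I)/(l - 4*I)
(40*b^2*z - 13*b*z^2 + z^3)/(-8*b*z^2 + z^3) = (-5*b + z)/z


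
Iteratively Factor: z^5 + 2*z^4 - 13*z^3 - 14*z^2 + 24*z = (z - 1)*(z^4 + 3*z^3 - 10*z^2 - 24*z) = (z - 3)*(z - 1)*(z^3 + 6*z^2 + 8*z) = z*(z - 3)*(z - 1)*(z^2 + 6*z + 8) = z*(z - 3)*(z - 1)*(z + 4)*(z + 2)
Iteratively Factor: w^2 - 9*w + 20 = (w - 4)*(w - 5)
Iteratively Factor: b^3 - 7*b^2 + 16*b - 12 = (b - 3)*(b^2 - 4*b + 4) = (b - 3)*(b - 2)*(b - 2)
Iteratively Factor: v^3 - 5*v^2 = (v)*(v^2 - 5*v) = v^2*(v - 5)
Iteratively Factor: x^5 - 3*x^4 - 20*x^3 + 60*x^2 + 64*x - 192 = (x - 3)*(x^4 - 20*x^2 + 64) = (x - 3)*(x + 4)*(x^3 - 4*x^2 - 4*x + 16) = (x - 3)*(x + 2)*(x + 4)*(x^2 - 6*x + 8) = (x - 4)*(x - 3)*(x + 2)*(x + 4)*(x - 2)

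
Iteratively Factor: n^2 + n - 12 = (n - 3)*(n + 4)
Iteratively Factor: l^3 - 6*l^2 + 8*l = (l)*(l^2 - 6*l + 8) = l*(l - 2)*(l - 4)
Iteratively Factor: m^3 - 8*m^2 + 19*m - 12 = (m - 3)*(m^2 - 5*m + 4) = (m - 3)*(m - 1)*(m - 4)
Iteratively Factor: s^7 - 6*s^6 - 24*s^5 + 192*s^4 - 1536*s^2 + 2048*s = (s + 4)*(s^6 - 10*s^5 + 16*s^4 + 128*s^3 - 512*s^2 + 512*s) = (s - 4)*(s + 4)*(s^5 - 6*s^4 - 8*s^3 + 96*s^2 - 128*s) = (s - 4)^2*(s + 4)*(s^4 - 2*s^3 - 16*s^2 + 32*s) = (s - 4)^2*(s + 4)^2*(s^3 - 6*s^2 + 8*s) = (s - 4)^3*(s + 4)^2*(s^2 - 2*s) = s*(s - 4)^3*(s + 4)^2*(s - 2)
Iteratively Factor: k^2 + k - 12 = (k - 3)*(k + 4)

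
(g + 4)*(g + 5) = g^2 + 9*g + 20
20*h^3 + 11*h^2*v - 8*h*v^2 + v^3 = (-5*h + v)*(-4*h + v)*(h + v)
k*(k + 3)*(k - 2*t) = k^3 - 2*k^2*t + 3*k^2 - 6*k*t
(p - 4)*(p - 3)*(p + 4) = p^3 - 3*p^2 - 16*p + 48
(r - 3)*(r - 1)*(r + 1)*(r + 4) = r^4 + r^3 - 13*r^2 - r + 12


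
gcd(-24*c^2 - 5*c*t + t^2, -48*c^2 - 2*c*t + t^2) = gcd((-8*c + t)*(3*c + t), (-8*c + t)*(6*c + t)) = -8*c + t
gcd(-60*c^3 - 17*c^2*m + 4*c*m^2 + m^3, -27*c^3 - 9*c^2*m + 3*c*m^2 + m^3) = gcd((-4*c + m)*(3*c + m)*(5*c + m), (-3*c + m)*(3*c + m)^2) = 3*c + m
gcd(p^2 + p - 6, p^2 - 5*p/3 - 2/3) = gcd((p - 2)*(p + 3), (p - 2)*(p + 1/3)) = p - 2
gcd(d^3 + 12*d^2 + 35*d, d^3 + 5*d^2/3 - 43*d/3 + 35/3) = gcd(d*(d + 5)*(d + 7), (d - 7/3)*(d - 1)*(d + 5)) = d + 5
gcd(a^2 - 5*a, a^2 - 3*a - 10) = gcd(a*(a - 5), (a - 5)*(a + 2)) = a - 5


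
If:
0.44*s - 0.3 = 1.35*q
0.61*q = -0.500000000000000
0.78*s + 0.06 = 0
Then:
No Solution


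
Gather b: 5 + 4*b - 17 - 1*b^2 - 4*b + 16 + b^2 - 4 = 0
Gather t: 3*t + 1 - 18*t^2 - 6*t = -18*t^2 - 3*t + 1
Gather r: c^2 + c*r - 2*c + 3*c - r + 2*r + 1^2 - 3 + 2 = c^2 + c + r*(c + 1)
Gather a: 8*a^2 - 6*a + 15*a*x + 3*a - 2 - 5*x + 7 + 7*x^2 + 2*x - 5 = 8*a^2 + a*(15*x - 3) + 7*x^2 - 3*x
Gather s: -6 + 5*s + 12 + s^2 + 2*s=s^2 + 7*s + 6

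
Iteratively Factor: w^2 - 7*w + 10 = (w - 2)*(w - 5)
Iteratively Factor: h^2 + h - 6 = (h + 3)*(h - 2)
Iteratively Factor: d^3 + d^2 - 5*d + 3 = (d - 1)*(d^2 + 2*d - 3) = (d - 1)^2*(d + 3)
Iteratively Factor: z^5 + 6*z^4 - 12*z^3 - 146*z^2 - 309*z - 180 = (z - 5)*(z^4 + 11*z^3 + 43*z^2 + 69*z + 36) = (z - 5)*(z + 4)*(z^3 + 7*z^2 + 15*z + 9) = (z - 5)*(z + 3)*(z + 4)*(z^2 + 4*z + 3) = (z - 5)*(z + 1)*(z + 3)*(z + 4)*(z + 3)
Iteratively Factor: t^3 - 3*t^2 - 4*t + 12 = (t + 2)*(t^2 - 5*t + 6) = (t - 2)*(t + 2)*(t - 3)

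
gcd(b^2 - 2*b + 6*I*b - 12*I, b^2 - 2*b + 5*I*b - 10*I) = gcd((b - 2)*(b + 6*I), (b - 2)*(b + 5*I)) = b - 2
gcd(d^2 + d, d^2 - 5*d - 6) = d + 1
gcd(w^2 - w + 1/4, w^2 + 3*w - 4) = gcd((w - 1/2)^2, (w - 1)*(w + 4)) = 1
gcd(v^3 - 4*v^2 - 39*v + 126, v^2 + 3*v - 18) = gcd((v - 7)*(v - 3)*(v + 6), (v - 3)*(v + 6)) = v^2 + 3*v - 18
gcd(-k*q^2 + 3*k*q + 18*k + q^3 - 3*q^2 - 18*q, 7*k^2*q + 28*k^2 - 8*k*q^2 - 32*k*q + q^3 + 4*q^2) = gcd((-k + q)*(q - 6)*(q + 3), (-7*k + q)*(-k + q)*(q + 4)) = -k + q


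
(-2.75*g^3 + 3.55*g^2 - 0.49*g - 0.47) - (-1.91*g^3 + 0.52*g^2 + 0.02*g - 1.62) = -0.84*g^3 + 3.03*g^2 - 0.51*g + 1.15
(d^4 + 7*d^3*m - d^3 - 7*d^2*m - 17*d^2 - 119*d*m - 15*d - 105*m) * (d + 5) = d^5 + 7*d^4*m + 4*d^4 + 28*d^3*m - 22*d^3 - 154*d^2*m - 100*d^2 - 700*d*m - 75*d - 525*m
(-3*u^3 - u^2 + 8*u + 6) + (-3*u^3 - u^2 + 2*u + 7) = -6*u^3 - 2*u^2 + 10*u + 13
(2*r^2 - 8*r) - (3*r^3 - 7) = -3*r^3 + 2*r^2 - 8*r + 7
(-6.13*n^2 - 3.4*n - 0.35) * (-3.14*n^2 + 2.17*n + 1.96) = 19.2482*n^4 - 2.6261*n^3 - 18.2938*n^2 - 7.4235*n - 0.686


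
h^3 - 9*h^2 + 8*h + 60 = (h - 6)*(h - 5)*(h + 2)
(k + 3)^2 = k^2 + 6*k + 9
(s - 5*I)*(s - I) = s^2 - 6*I*s - 5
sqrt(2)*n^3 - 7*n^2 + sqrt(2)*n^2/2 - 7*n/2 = n*(n - 7*sqrt(2)/2)*(sqrt(2)*n + sqrt(2)/2)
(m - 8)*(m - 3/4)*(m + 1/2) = m^3 - 33*m^2/4 + 13*m/8 + 3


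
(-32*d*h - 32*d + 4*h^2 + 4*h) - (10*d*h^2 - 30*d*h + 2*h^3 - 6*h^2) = -10*d*h^2 - 2*d*h - 32*d - 2*h^3 + 10*h^2 + 4*h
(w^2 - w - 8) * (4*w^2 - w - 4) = 4*w^4 - 5*w^3 - 35*w^2 + 12*w + 32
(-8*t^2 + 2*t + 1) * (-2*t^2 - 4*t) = 16*t^4 + 28*t^3 - 10*t^2 - 4*t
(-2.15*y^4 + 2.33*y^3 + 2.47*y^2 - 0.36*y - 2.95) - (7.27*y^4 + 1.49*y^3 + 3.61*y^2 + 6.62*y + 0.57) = -9.42*y^4 + 0.84*y^3 - 1.14*y^2 - 6.98*y - 3.52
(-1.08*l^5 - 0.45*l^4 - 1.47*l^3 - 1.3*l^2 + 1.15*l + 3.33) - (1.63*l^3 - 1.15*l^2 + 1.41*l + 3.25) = -1.08*l^5 - 0.45*l^4 - 3.1*l^3 - 0.15*l^2 - 0.26*l + 0.0800000000000001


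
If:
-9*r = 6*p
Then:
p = -3*r/2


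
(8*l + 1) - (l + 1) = 7*l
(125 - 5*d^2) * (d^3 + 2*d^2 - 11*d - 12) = -5*d^5 - 10*d^4 + 180*d^3 + 310*d^2 - 1375*d - 1500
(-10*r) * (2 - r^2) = 10*r^3 - 20*r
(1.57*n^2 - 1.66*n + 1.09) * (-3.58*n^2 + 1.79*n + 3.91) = -5.6206*n^4 + 8.7531*n^3 - 0.734900000000001*n^2 - 4.5395*n + 4.2619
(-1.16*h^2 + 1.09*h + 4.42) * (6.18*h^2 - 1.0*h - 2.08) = -7.1688*h^4 + 7.8962*h^3 + 28.6384*h^2 - 6.6872*h - 9.1936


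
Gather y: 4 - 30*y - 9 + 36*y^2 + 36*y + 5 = 36*y^2 + 6*y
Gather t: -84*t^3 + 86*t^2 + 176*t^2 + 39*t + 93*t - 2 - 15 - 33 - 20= -84*t^3 + 262*t^2 + 132*t - 70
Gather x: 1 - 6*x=1 - 6*x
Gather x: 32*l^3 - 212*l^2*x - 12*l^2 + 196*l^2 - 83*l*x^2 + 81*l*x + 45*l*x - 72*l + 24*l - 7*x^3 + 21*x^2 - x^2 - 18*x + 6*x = 32*l^3 + 184*l^2 - 48*l - 7*x^3 + x^2*(20 - 83*l) + x*(-212*l^2 + 126*l - 12)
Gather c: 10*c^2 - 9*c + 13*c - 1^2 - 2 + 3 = 10*c^2 + 4*c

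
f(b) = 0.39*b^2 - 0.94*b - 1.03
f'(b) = 0.78*b - 0.94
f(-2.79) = 4.63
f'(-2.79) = -3.12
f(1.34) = -1.59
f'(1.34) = 0.11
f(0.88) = -1.56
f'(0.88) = -0.25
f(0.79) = -1.53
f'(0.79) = -0.32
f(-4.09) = 9.34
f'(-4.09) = -4.13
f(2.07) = -1.30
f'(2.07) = 0.67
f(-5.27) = 14.76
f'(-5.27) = -5.05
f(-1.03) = 0.35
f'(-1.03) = -1.74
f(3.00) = -0.34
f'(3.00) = 1.40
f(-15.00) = 100.82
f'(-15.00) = -12.64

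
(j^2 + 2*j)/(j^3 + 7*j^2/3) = 3*(j + 2)/(j*(3*j + 7))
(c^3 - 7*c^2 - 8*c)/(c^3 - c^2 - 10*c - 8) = c*(c - 8)/(c^2 - 2*c - 8)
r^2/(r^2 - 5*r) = r/(r - 5)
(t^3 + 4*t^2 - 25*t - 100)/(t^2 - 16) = (t^2 - 25)/(t - 4)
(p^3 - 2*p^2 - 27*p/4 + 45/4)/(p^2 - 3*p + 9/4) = (2*p^2 - p - 15)/(2*p - 3)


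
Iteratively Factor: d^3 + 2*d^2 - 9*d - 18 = (d + 3)*(d^2 - d - 6) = (d + 2)*(d + 3)*(d - 3)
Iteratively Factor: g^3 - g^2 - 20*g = (g)*(g^2 - g - 20) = g*(g - 5)*(g + 4)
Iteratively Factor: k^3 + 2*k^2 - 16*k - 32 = (k + 4)*(k^2 - 2*k - 8) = (k + 2)*(k + 4)*(k - 4)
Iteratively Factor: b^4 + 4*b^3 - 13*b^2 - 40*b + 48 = (b + 4)*(b^3 - 13*b + 12) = (b + 4)^2*(b^2 - 4*b + 3) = (b - 1)*(b + 4)^2*(b - 3)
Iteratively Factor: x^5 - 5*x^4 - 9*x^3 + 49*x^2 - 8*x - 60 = (x - 5)*(x^4 - 9*x^2 + 4*x + 12) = (x - 5)*(x + 1)*(x^3 - x^2 - 8*x + 12) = (x - 5)*(x + 1)*(x + 3)*(x^2 - 4*x + 4) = (x - 5)*(x - 2)*(x + 1)*(x + 3)*(x - 2)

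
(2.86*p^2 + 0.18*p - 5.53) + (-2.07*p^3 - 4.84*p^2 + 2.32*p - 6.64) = -2.07*p^3 - 1.98*p^2 + 2.5*p - 12.17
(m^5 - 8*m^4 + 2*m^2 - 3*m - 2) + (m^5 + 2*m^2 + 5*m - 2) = 2*m^5 - 8*m^4 + 4*m^2 + 2*m - 4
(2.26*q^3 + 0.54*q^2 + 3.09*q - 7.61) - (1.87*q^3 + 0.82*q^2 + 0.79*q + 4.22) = 0.39*q^3 - 0.28*q^2 + 2.3*q - 11.83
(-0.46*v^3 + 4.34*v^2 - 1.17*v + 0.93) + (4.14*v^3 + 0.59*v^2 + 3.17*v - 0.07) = 3.68*v^3 + 4.93*v^2 + 2.0*v + 0.86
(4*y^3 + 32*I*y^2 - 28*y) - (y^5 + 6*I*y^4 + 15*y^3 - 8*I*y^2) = -y^5 - 6*I*y^4 - 11*y^3 + 40*I*y^2 - 28*y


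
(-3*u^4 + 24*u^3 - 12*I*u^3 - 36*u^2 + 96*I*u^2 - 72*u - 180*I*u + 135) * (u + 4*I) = -3*u^5 + 24*u^4 - 24*I*u^4 + 12*u^3 + 192*I*u^3 - 456*u^2 - 324*I*u^2 + 855*u - 288*I*u + 540*I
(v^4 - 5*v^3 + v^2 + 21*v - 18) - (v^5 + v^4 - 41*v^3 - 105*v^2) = -v^5 + 36*v^3 + 106*v^2 + 21*v - 18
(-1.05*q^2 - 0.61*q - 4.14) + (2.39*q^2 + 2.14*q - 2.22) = 1.34*q^2 + 1.53*q - 6.36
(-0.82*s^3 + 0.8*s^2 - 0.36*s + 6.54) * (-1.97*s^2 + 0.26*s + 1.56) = 1.6154*s^5 - 1.7892*s^4 - 0.362*s^3 - 11.7294*s^2 + 1.1388*s + 10.2024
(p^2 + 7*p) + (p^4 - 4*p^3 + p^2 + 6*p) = p^4 - 4*p^3 + 2*p^2 + 13*p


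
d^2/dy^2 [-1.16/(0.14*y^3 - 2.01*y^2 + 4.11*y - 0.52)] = ((0.9744*y - 4.6632)*(0.14*y^3 - 2.01*y^2 + 4.11*y - 0.52) - 1.16*(0.42*y^2 - 4.02*y + 4.11)*(0.84*y^2 - 8.04*y + 8.22))/(0.14*y^3 - 2.01*y^2 + 4.11*y - 0.52)^3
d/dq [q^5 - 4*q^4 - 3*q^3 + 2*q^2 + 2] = q*(5*q^3 - 16*q^2 - 9*q + 4)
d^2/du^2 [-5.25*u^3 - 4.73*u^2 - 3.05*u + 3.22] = -31.5*u - 9.46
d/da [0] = 0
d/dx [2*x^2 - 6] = 4*x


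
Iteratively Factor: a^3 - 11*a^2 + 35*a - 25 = (a - 1)*(a^2 - 10*a + 25) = (a - 5)*(a - 1)*(a - 5)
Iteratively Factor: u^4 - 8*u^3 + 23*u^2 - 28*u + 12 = (u - 1)*(u^3 - 7*u^2 + 16*u - 12) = (u - 2)*(u - 1)*(u^2 - 5*u + 6) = (u - 3)*(u - 2)*(u - 1)*(u - 2)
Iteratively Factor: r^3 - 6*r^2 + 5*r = (r - 1)*(r^2 - 5*r) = r*(r - 1)*(r - 5)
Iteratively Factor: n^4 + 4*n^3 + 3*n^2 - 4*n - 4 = (n + 1)*(n^3 + 3*n^2 - 4) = (n + 1)*(n + 2)*(n^2 + n - 2) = (n - 1)*(n + 1)*(n + 2)*(n + 2)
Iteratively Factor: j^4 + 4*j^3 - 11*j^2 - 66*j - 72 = (j + 3)*(j^3 + j^2 - 14*j - 24) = (j + 2)*(j + 3)*(j^2 - j - 12) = (j - 4)*(j + 2)*(j + 3)*(j + 3)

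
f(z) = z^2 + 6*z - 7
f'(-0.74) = 4.52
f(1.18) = 1.47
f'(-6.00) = -6.00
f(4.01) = 33.14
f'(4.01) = 14.02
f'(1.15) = 8.30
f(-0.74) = -10.89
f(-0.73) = -10.85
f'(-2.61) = 0.78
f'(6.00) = 18.00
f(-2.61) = -15.85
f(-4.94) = -12.24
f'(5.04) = 16.08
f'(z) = 2*z + 6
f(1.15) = 1.22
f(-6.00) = -7.00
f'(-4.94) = -3.88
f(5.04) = 48.64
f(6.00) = 65.00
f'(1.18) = 8.36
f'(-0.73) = 4.54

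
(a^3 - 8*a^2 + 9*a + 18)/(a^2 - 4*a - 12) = (a^2 - 2*a - 3)/(a + 2)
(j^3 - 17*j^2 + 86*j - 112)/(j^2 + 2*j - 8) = (j^2 - 15*j + 56)/(j + 4)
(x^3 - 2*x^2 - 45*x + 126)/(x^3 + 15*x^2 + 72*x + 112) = (x^2 - 9*x + 18)/(x^2 + 8*x + 16)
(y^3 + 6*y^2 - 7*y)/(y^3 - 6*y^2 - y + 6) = y*(y + 7)/(y^2 - 5*y - 6)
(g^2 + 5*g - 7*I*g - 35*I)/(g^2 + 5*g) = (g - 7*I)/g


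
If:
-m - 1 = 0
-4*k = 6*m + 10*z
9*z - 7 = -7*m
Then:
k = -43/18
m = -1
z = 14/9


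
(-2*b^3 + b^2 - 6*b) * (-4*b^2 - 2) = 8*b^5 - 4*b^4 + 28*b^3 - 2*b^2 + 12*b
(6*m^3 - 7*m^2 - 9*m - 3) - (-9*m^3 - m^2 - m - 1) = 15*m^3 - 6*m^2 - 8*m - 2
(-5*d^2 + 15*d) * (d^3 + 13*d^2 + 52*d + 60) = -5*d^5 - 50*d^4 - 65*d^3 + 480*d^2 + 900*d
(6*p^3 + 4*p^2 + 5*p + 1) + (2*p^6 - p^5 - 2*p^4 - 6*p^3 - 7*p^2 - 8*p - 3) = 2*p^6 - p^5 - 2*p^4 - 3*p^2 - 3*p - 2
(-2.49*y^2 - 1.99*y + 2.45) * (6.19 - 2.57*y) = 6.3993*y^3 - 10.2988*y^2 - 18.6146*y + 15.1655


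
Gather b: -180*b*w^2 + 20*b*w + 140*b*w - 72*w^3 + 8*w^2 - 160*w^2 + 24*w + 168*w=b*(-180*w^2 + 160*w) - 72*w^3 - 152*w^2 + 192*w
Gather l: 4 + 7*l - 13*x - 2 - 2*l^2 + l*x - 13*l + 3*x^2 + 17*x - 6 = -2*l^2 + l*(x - 6) + 3*x^2 + 4*x - 4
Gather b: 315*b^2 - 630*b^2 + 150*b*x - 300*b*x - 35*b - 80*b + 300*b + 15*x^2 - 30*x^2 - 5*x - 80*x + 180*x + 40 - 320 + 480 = -315*b^2 + b*(185 - 150*x) - 15*x^2 + 95*x + 200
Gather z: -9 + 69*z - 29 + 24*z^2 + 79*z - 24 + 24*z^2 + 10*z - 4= 48*z^2 + 158*z - 66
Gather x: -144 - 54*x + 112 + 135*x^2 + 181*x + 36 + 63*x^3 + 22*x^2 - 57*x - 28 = 63*x^3 + 157*x^2 + 70*x - 24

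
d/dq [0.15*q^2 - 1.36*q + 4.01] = 0.3*q - 1.36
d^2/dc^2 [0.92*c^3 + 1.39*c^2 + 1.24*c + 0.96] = 5.52*c + 2.78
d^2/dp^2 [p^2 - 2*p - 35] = 2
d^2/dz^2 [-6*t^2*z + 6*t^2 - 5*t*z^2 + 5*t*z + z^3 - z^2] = -10*t + 6*z - 2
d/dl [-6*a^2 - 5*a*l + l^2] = -5*a + 2*l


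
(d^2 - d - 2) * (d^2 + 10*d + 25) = d^4 + 9*d^3 + 13*d^2 - 45*d - 50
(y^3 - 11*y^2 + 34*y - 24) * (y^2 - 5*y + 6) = y^5 - 16*y^4 + 95*y^3 - 260*y^2 + 324*y - 144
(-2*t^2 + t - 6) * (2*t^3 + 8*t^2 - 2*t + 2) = -4*t^5 - 14*t^4 - 54*t^2 + 14*t - 12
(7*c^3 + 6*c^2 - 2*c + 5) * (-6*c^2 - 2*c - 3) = -42*c^5 - 50*c^4 - 21*c^3 - 44*c^2 - 4*c - 15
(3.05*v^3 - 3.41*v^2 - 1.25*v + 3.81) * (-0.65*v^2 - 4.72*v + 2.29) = -1.9825*v^5 - 12.1795*v^4 + 23.8922*v^3 - 4.3854*v^2 - 20.8457*v + 8.7249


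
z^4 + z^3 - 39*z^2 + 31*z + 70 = (z - 5)*(z - 2)*(z + 1)*(z + 7)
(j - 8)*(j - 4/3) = j^2 - 28*j/3 + 32/3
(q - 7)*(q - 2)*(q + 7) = q^3 - 2*q^2 - 49*q + 98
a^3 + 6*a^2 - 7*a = a*(a - 1)*(a + 7)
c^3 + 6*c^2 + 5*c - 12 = (c - 1)*(c + 3)*(c + 4)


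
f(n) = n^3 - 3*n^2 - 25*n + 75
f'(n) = 3*n^2 - 6*n - 25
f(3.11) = -1.69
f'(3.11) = -14.64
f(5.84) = 25.86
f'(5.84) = 42.28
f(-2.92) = 97.52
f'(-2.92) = 18.10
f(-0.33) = 82.89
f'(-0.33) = -22.69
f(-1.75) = 104.20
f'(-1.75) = -5.31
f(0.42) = 64.04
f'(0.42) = -26.99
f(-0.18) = 79.40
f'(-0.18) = -23.82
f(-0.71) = 90.88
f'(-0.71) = -19.23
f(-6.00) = -99.00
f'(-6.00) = 119.00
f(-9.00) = -672.00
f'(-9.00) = 272.00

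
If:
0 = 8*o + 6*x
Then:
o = -3*x/4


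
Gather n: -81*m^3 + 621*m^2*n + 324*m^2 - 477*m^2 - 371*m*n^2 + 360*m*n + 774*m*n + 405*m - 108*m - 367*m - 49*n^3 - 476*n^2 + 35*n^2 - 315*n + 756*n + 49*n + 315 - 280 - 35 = -81*m^3 - 153*m^2 - 70*m - 49*n^3 + n^2*(-371*m - 441) + n*(621*m^2 + 1134*m + 490)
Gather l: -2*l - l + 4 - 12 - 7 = -3*l - 15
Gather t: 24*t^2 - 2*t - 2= 24*t^2 - 2*t - 2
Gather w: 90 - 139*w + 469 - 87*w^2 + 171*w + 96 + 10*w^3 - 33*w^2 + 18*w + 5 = 10*w^3 - 120*w^2 + 50*w + 660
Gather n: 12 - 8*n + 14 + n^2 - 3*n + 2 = n^2 - 11*n + 28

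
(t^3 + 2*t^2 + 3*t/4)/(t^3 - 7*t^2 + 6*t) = (t^2 + 2*t + 3/4)/(t^2 - 7*t + 6)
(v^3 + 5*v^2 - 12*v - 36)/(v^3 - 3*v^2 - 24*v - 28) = (v^2 + 3*v - 18)/(v^2 - 5*v - 14)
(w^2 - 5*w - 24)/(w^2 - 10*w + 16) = (w + 3)/(w - 2)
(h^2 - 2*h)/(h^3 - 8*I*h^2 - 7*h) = (2 - h)/(-h^2 + 8*I*h + 7)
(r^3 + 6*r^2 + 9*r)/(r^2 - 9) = r*(r + 3)/(r - 3)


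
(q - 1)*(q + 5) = q^2 + 4*q - 5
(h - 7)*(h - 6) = h^2 - 13*h + 42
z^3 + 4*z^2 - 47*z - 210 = (z - 7)*(z + 5)*(z + 6)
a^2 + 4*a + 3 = (a + 1)*(a + 3)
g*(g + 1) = g^2 + g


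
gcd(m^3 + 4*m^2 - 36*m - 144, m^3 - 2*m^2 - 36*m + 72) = m^2 - 36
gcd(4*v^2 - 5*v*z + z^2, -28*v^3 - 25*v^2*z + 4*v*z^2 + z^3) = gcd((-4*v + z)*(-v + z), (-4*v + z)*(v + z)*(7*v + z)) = -4*v + z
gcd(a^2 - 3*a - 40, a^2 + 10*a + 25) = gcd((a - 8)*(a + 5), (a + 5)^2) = a + 5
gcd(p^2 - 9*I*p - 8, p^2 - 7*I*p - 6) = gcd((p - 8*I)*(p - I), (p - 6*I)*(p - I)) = p - I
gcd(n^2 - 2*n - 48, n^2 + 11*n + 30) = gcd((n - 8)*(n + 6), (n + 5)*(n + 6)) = n + 6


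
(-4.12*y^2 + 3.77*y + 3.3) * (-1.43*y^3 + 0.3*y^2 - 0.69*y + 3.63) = 5.8916*y^5 - 6.6271*y^4 - 0.745199999999999*y^3 - 16.5669*y^2 + 11.4081*y + 11.979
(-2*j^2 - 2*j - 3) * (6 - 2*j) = 4*j^3 - 8*j^2 - 6*j - 18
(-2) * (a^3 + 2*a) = -2*a^3 - 4*a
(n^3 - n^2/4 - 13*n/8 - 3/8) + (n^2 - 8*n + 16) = n^3 + 3*n^2/4 - 77*n/8 + 125/8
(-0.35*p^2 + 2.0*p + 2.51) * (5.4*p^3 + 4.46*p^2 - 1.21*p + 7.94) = -1.89*p^5 + 9.239*p^4 + 22.8975*p^3 + 5.9956*p^2 + 12.8429*p + 19.9294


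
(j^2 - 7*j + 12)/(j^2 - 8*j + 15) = (j - 4)/(j - 5)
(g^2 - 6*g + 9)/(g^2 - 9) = (g - 3)/(g + 3)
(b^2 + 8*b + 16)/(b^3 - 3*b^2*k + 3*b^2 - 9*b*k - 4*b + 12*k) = (b + 4)/(b^2 - 3*b*k - b + 3*k)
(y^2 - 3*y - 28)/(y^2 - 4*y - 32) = (y - 7)/(y - 8)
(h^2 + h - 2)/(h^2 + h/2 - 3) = 2*(h - 1)/(2*h - 3)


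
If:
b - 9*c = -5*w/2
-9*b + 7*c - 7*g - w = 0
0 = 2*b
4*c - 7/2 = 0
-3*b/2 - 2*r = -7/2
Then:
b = 0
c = 7/8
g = 17/40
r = 7/4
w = 63/20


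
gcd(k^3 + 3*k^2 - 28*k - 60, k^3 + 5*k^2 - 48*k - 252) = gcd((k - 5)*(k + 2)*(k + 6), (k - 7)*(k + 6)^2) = k + 6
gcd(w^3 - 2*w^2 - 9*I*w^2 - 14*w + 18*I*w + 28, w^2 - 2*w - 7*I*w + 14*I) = w^2 + w*(-2 - 7*I) + 14*I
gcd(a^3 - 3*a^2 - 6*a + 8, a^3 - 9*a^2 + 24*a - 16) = a^2 - 5*a + 4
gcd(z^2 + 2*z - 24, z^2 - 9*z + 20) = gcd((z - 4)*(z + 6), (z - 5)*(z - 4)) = z - 4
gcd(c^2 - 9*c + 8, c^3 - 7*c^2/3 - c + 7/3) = c - 1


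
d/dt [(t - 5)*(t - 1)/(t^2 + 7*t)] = (13*t^2 - 10*t - 35)/(t^2*(t^2 + 14*t + 49))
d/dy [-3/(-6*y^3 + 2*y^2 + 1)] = 6*y*(2 - 9*y)/(-6*y^3 + 2*y^2 + 1)^2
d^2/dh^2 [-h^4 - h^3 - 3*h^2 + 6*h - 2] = -12*h^2 - 6*h - 6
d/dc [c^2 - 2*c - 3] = 2*c - 2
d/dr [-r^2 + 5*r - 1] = 5 - 2*r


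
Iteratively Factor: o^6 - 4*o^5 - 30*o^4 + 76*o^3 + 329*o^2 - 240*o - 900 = (o + 3)*(o^5 - 7*o^4 - 9*o^3 + 103*o^2 + 20*o - 300) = (o - 5)*(o + 3)*(o^4 - 2*o^3 - 19*o^2 + 8*o + 60) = (o - 5)^2*(o + 3)*(o^3 + 3*o^2 - 4*o - 12) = (o - 5)^2*(o + 3)^2*(o^2 - 4) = (o - 5)^2*(o - 2)*(o + 3)^2*(o + 2)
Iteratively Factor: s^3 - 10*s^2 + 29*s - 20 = (s - 1)*(s^2 - 9*s + 20) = (s - 5)*(s - 1)*(s - 4)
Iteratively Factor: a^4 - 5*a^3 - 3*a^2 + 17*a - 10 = (a - 1)*(a^3 - 4*a^2 - 7*a + 10) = (a - 5)*(a - 1)*(a^2 + a - 2) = (a - 5)*(a - 1)^2*(a + 2)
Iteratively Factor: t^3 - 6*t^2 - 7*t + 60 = (t - 4)*(t^2 - 2*t - 15) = (t - 5)*(t - 4)*(t + 3)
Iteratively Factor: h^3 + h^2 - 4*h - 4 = (h + 2)*(h^2 - h - 2) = (h - 2)*(h + 2)*(h + 1)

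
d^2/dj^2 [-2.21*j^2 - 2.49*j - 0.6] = -4.42000000000000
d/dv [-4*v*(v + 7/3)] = -8*v - 28/3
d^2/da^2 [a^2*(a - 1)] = 6*a - 2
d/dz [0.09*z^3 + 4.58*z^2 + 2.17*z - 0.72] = 0.27*z^2 + 9.16*z + 2.17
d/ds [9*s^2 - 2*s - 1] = 18*s - 2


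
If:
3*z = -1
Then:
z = -1/3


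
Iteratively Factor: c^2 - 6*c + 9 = (c - 3)*(c - 3)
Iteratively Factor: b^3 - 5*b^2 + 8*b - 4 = (b - 2)*(b^2 - 3*b + 2) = (b - 2)*(b - 1)*(b - 2)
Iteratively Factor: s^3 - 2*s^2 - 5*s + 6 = (s - 3)*(s^2 + s - 2) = (s - 3)*(s - 1)*(s + 2)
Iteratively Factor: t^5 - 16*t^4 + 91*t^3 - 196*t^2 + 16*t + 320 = (t - 5)*(t^4 - 11*t^3 + 36*t^2 - 16*t - 64) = (t - 5)*(t + 1)*(t^3 - 12*t^2 + 48*t - 64) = (t - 5)*(t - 4)*(t + 1)*(t^2 - 8*t + 16) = (t - 5)*(t - 4)^2*(t + 1)*(t - 4)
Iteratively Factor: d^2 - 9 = (d + 3)*(d - 3)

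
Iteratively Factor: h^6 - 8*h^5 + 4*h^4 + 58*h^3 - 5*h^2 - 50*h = (h + 2)*(h^5 - 10*h^4 + 24*h^3 + 10*h^2 - 25*h) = (h - 1)*(h + 2)*(h^4 - 9*h^3 + 15*h^2 + 25*h) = (h - 1)*(h + 1)*(h + 2)*(h^3 - 10*h^2 + 25*h) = h*(h - 1)*(h + 1)*(h + 2)*(h^2 - 10*h + 25) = h*(h - 5)*(h - 1)*(h + 1)*(h + 2)*(h - 5)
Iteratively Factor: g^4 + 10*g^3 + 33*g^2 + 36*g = (g + 3)*(g^3 + 7*g^2 + 12*g) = (g + 3)*(g + 4)*(g^2 + 3*g) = g*(g + 3)*(g + 4)*(g + 3)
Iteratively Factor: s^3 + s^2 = (s + 1)*(s^2) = s*(s + 1)*(s)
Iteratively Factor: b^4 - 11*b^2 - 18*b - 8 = (b - 4)*(b^3 + 4*b^2 + 5*b + 2) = (b - 4)*(b + 1)*(b^2 + 3*b + 2) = (b - 4)*(b + 1)*(b + 2)*(b + 1)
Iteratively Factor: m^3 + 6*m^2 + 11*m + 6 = (m + 1)*(m^2 + 5*m + 6) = (m + 1)*(m + 3)*(m + 2)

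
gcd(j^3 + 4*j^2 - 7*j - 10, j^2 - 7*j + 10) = j - 2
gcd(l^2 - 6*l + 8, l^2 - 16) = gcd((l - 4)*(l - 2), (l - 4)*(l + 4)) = l - 4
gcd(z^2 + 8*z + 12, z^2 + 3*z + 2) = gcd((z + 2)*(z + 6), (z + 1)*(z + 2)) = z + 2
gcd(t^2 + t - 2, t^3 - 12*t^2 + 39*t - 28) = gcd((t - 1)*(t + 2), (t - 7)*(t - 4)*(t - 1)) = t - 1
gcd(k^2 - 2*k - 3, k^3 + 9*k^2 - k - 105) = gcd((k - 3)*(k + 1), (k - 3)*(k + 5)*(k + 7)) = k - 3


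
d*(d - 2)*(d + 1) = d^3 - d^2 - 2*d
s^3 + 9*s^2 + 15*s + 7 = (s + 1)^2*(s + 7)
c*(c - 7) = c^2 - 7*c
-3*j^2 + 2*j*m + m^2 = (-j + m)*(3*j + m)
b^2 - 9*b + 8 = (b - 8)*(b - 1)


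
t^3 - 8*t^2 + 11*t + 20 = (t - 5)*(t - 4)*(t + 1)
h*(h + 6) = h^2 + 6*h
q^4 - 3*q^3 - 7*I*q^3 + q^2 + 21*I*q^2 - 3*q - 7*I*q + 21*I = (q - 3)*(q - 7*I)*(q - I)*(q + I)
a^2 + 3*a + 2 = (a + 1)*(a + 2)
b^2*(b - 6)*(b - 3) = b^4 - 9*b^3 + 18*b^2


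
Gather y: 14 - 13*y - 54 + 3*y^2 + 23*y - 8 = 3*y^2 + 10*y - 48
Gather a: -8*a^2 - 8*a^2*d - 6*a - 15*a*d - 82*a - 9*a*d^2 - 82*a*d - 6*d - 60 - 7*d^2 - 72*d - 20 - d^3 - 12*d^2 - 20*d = a^2*(-8*d - 8) + a*(-9*d^2 - 97*d - 88) - d^3 - 19*d^2 - 98*d - 80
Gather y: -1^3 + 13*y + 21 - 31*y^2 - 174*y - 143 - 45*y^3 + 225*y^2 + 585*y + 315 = -45*y^3 + 194*y^2 + 424*y + 192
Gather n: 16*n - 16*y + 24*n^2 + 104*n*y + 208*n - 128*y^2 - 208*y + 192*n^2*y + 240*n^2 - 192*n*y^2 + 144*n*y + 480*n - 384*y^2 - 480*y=n^2*(192*y + 264) + n*(-192*y^2 + 248*y + 704) - 512*y^2 - 704*y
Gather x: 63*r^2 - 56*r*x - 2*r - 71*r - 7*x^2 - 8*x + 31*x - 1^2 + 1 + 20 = 63*r^2 - 73*r - 7*x^2 + x*(23 - 56*r) + 20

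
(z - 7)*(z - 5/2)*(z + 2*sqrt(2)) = z^3 - 19*z^2/2 + 2*sqrt(2)*z^2 - 19*sqrt(2)*z + 35*z/2 + 35*sqrt(2)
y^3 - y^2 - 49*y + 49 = (y - 7)*(y - 1)*(y + 7)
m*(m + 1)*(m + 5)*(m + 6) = m^4 + 12*m^3 + 41*m^2 + 30*m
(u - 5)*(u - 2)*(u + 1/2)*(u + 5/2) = u^4 - 4*u^3 - 39*u^2/4 + 85*u/4 + 25/2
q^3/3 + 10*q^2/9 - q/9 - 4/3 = (q/3 + 1)*(q - 1)*(q + 4/3)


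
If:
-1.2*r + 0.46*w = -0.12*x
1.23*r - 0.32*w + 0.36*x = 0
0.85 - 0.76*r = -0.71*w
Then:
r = -0.68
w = -1.92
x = 0.60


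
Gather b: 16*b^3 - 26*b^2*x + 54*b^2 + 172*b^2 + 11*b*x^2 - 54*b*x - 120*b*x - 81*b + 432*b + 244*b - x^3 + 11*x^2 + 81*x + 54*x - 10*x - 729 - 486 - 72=16*b^3 + b^2*(226 - 26*x) + b*(11*x^2 - 174*x + 595) - x^3 + 11*x^2 + 125*x - 1287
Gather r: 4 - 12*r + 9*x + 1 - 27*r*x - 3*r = r*(-27*x - 15) + 9*x + 5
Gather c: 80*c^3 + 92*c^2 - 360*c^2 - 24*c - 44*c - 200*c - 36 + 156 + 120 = 80*c^3 - 268*c^2 - 268*c + 240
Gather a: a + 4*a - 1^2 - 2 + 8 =5*a + 5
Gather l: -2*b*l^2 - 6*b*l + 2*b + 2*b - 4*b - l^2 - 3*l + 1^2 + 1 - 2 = l^2*(-2*b - 1) + l*(-6*b - 3)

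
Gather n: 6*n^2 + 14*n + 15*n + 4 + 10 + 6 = 6*n^2 + 29*n + 20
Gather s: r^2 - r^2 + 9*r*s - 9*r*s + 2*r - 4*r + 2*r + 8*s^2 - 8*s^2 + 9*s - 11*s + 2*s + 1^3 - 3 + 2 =0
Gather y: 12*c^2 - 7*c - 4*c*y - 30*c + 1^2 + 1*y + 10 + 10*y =12*c^2 - 37*c + y*(11 - 4*c) + 11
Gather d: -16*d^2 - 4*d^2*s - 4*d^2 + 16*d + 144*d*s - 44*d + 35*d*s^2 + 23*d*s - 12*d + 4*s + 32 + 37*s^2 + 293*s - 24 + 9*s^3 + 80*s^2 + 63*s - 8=d^2*(-4*s - 20) + d*(35*s^2 + 167*s - 40) + 9*s^3 + 117*s^2 + 360*s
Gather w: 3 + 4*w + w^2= w^2 + 4*w + 3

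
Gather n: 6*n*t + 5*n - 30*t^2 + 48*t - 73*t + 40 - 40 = n*(6*t + 5) - 30*t^2 - 25*t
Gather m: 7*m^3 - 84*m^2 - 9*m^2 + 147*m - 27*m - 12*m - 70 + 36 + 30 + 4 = 7*m^3 - 93*m^2 + 108*m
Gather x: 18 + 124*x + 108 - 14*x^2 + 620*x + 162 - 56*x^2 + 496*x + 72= -70*x^2 + 1240*x + 360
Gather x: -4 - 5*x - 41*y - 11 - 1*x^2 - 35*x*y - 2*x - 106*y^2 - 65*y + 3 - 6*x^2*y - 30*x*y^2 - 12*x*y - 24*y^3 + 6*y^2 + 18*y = x^2*(-6*y - 1) + x*(-30*y^2 - 47*y - 7) - 24*y^3 - 100*y^2 - 88*y - 12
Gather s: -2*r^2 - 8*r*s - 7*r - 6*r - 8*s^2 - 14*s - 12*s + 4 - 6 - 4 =-2*r^2 - 13*r - 8*s^2 + s*(-8*r - 26) - 6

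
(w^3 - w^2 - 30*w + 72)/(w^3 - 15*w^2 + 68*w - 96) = (w + 6)/(w - 8)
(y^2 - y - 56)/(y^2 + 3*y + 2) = (y^2 - y - 56)/(y^2 + 3*y + 2)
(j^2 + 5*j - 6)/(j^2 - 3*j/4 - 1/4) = 4*(j + 6)/(4*j + 1)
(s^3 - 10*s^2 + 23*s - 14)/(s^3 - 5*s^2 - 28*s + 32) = (s^2 - 9*s + 14)/(s^2 - 4*s - 32)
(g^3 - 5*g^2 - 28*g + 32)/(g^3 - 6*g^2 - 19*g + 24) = (g + 4)/(g + 3)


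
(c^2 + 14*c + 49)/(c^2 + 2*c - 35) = (c + 7)/(c - 5)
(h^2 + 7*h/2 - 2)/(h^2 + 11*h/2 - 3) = (h + 4)/(h + 6)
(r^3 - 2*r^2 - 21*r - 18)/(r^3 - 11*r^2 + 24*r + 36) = (r + 3)/(r - 6)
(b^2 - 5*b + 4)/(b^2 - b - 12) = (b - 1)/(b + 3)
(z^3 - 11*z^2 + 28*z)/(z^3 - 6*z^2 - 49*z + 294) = z*(z - 4)/(z^2 + z - 42)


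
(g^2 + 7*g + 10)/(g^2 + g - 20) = (g + 2)/(g - 4)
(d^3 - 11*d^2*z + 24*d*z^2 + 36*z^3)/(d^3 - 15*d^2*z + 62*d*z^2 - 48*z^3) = (d^2 - 5*d*z - 6*z^2)/(d^2 - 9*d*z + 8*z^2)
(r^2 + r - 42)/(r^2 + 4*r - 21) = (r - 6)/(r - 3)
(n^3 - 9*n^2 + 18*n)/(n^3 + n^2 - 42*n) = (n - 3)/(n + 7)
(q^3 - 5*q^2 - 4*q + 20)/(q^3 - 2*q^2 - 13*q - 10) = (q - 2)/(q + 1)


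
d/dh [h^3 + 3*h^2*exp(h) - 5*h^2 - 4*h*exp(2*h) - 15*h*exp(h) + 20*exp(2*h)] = 3*h^2*exp(h) + 3*h^2 - 8*h*exp(2*h) - 9*h*exp(h) - 10*h + 36*exp(2*h) - 15*exp(h)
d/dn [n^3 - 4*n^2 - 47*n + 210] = 3*n^2 - 8*n - 47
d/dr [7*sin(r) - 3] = 7*cos(r)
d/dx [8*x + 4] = 8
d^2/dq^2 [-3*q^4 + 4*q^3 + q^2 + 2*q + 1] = -36*q^2 + 24*q + 2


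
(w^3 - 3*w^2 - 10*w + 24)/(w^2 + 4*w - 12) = (w^2 - w - 12)/(w + 6)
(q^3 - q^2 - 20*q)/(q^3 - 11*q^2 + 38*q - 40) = q*(q + 4)/(q^2 - 6*q + 8)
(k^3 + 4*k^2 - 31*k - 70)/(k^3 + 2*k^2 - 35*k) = (k + 2)/k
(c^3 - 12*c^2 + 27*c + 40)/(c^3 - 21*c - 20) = (c - 8)/(c + 4)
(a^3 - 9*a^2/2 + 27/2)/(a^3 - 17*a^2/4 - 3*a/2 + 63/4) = 2*(2*a + 3)/(4*a + 7)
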